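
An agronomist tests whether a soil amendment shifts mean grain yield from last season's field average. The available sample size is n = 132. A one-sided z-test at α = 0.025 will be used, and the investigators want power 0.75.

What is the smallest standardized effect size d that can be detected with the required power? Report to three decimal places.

d ≈ 0.229

Need Φ(δ − 1.960) = 0.75, so δ = 1.960 + 0.674 = 2.634.
δ = d·√n ⇒ d = δ/√n = 2.634/√132 = 0.2293.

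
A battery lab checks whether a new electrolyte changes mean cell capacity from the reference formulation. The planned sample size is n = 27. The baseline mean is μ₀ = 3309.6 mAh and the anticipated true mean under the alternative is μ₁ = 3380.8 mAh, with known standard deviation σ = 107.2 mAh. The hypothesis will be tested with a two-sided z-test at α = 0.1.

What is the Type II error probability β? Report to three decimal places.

Standardized effect: d = |μ₁ − μ₀| / σ = |3380.8 − 3309.6| / 107.2 = 0.6642
Noncentrality parameter: δ = d·√n = 0.6642 × √27 = 3.4512
Critical value for a two-sided test at α = 0.1: z_{α/2} = 1.645.
Power = Φ(δ − 1.645) + Φ(−δ − 1.645) = Φ(1.806) + Φ(-5.096) = 0.9646 + 0.0000 = 0.9646.
Type II error: β = 1 − power = 1 − 0.9646 = 0.0354.

β ≈ 0.035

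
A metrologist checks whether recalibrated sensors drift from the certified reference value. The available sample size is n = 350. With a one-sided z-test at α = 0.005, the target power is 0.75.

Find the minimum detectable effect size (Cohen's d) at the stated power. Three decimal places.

Required noncentrality: δ = z_{0.005} + z_{0.25} = 2.576 + 0.674 = 3.250.
δ = d·√n ⇒ d = δ/√n = 3.250/√350 = 0.1737.

d ≈ 0.174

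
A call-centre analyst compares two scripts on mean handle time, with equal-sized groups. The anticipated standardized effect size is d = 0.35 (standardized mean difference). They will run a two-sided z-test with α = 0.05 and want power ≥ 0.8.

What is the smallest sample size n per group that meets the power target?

For power 0.8 need Φ(δ − z_{0.025}) = 0.8, so δ = z_{0.025} + z_{0.20} = 1.960 + 0.842 = 2.802.
(The Φ(−δ − z_{α/2}) term is vanishingly small for δ > 0 and is dropped in the standard sample-size formula.)
δ = d·√(n/2) ⇒ n = 2(δ/d)² = 2 × (2.802 / 0.35)² = 128.14.
Round up to the next whole unit.

n = 129 per group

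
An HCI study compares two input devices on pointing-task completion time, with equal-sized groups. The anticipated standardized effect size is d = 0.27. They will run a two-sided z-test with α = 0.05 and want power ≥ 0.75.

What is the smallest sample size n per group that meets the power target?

For power 0.75 need Φ(δ − z_{0.025}) = 0.75, so δ = z_{0.025} + z_{0.25} = 1.960 + 0.674 = 2.634.
(For δ > 0 the lower-tail rejection region contributes negligibly to power, so the one-term inversion is standard.)
δ = d·√(n/2) ⇒ n = 2(δ/d)² = 2 × (2.634 / 0.27)² = 190.41.
Rounding up, n = 191 per group.

n = 191 per group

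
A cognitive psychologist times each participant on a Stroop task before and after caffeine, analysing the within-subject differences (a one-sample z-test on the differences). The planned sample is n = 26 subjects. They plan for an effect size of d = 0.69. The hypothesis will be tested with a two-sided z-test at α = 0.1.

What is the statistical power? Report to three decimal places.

Noncentrality parameter: δ = d·√n = 0.69 × √26 = 3.5183
Critical value for a two-sided test at α = 0.1: z_{α/2} = 1.645.
Power = Φ(δ − 1.645) + Φ(−δ − 1.645) = Φ(1.873) + Φ(-5.163) = 0.9695 + 0.0000 = 0.9695.

Power ≈ 0.969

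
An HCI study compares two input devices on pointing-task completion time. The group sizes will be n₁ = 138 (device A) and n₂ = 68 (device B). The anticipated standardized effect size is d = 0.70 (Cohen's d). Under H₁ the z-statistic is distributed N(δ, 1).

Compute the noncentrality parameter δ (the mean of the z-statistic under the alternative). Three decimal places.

δ = d / √(1/n₁ + 1/n₂) = 0.70 / √(1/138 + 1/68) = 4.7245

δ ≈ 4.725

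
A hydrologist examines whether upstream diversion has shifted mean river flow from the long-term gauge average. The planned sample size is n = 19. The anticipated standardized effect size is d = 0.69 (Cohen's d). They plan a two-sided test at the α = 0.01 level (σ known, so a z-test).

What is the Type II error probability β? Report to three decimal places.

β ≈ 0.333

Noncentrality parameter: δ = d·√n = 0.69 × √19 = 3.0076
Critical value for a two-sided test at α = 0.01: z_{α/2} = 2.576.
Power = Φ(δ − 2.576) + Φ(−δ − 2.576) = Φ(0.432) + Φ(-5.583) = 0.6671 + 0.0000 = 0.6671.
Type II error: β = 1 − power = 1 − 0.6671 = 0.3329.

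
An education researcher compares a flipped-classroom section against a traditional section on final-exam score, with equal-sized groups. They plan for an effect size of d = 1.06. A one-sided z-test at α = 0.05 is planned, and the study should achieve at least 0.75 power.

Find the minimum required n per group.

n = 10 per group

Set Φ(δ − 1.645) = 0.75; then δ − 1.645 = Φ⁻¹(0.75) = 0.674, giving δ = 2.319.
δ = d·√(n/2) ⇒ n = 2(δ/d)² = 2 × (2.319 / 1.06)² = 9.58.
Round up to the next whole unit.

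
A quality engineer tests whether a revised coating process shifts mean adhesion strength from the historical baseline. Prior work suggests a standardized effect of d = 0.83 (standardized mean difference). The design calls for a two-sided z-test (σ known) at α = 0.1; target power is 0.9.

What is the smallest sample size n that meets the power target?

For power 0.9 need Φ(δ − z_{0.05}) = 0.9, so δ = z_{0.05} + z_{0.10} = 1.645 + 1.282 = 2.926.
(For δ > 0 the lower-tail rejection region contributes negligibly to power, so the one-term inversion is standard.)
δ = d·√n ⇒ n = (δ/d)² = (2.926 / 0.83)² = 12.43.
Round up to the next whole unit.

n = 13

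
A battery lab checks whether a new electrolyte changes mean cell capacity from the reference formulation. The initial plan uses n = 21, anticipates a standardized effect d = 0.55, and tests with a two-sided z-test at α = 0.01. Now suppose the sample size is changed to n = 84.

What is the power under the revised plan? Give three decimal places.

Power ≈ 0.993

With n = 84: δ = d·√n = 0.55 × √84 = 5.0408. Critical value z_{0.005} = 2.576.
Revised power = Φ(δ − 2.576) + Φ(−δ − 2.576) = Φ(2.465) + Φ(-7.617) = 0.9931 + 0.0000 = 0.9931.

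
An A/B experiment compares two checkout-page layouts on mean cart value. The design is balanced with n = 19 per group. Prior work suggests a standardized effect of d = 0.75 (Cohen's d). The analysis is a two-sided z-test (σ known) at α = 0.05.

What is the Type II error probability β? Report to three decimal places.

β ≈ 0.363

Noncentrality parameter: δ = d·√(n/2) = 0.75 × √(19/2) = 2.3117
Two-sided α = 0.05 → critical value z_{0.025} = 1.960.
Power = Φ(δ − 1.960) + Φ(−δ − 1.960) = Φ(0.352) + Φ(-4.272) = 0.6375 + 0.0000 = 0.6375.
Type II error: β = 1 − power = 1 − 0.6375 = 0.3625.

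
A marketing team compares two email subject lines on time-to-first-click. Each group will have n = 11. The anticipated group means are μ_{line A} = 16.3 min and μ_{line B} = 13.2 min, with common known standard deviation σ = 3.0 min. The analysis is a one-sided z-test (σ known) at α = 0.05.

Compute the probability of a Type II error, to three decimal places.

Standardized effect: d = |μ_{line A} − μ_{line B}| / σ = |16.3 − 13.2| / 3.0 = 1.0333
Noncentrality parameter: δ = d·√(n/2) = 1.0333 × √(11/2) = 2.4234
One-sided α = 0.05 → critical value z_{0.05} = 1.645.
Power = Φ(δ − 1.645) = Φ(0.779) = 0.7819.
Type II error: β = 1 − power = 1 − 0.7819 = 0.2181.

β ≈ 0.218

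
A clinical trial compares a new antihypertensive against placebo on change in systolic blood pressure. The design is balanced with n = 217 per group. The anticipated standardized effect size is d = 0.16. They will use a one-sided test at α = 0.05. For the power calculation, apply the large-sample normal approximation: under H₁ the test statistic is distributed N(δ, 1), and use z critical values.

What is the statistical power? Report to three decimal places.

Noncentrality parameter: λ = d·√(n/2) = 0.16 × √(217/2) = 1.6666
Critical value for a one-sided test at α = 0.05: z_α = 1.645.
Power = P(Z > 1.645 − λ) = Φ(0.022) = 0.5087.

Power ≈ 0.509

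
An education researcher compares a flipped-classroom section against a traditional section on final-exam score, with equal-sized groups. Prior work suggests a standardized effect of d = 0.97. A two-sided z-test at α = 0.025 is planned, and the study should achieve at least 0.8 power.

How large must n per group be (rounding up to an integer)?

For power 0.8 need Φ(δ − z_{0.0125}) = 0.8, so δ = z_{0.0125} + z_{0.20} = 2.241 + 0.842 = 3.083.
(The Φ(−δ − z_{α/2}) term is vanishingly small for δ > 0 and is dropped in the standard sample-size formula.)
δ = d·√(n/2) ⇒ n = 2(δ/d)² = 2 × (3.083 / 0.97)² = 20.20.
Rounding up, n = 21 per group.

n = 21 per group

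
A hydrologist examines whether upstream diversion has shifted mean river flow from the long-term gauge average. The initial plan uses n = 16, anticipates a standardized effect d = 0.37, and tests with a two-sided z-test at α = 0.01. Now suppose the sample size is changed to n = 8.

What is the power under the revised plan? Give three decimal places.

With n = 8: δ = d·√n = 0.37 × √8 = 1.0465. Critical value z_{0.005} = 2.576.
Revised power = Φ(δ − 2.576) + Φ(−δ − 2.576) = Φ(-1.529) + Φ(-3.622) = 0.0631 + 0.0001 = 0.0632.

Power ≈ 0.063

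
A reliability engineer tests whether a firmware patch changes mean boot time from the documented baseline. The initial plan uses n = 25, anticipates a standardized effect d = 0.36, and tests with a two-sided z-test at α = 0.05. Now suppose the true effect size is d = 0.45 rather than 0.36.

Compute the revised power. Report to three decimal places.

With d = 0.45: δ = d·√n = 0.45 × √25 = 2.2500. Critical value z_{0.025} = 1.960.
Revised power = Φ(δ − 1.960) + Φ(−δ − 1.960) = Φ(0.290) + Φ(-4.210) = 0.6141 + 0.0000 = 0.6141.

Power ≈ 0.614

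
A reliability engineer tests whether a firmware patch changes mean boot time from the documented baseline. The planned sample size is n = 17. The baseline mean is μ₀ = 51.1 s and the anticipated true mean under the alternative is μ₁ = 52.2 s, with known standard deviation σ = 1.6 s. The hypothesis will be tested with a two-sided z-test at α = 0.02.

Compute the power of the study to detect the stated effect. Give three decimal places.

Power ≈ 0.694

Standardized effect: d = |μ₁ − μ₀| / σ = |52.2 − 51.1| / 1.6 = 0.6875
Noncentrality parameter: δ = d·√n = 0.6875 × √17 = 2.8346
Two-sided α = 0.02 → critical value z_{0.01} = 2.326.
Power = Φ(δ − 2.326) + Φ(−δ − 2.326) = Φ(0.508) + Φ(-5.161) = 0.6944 + 0.0000 = 0.6944.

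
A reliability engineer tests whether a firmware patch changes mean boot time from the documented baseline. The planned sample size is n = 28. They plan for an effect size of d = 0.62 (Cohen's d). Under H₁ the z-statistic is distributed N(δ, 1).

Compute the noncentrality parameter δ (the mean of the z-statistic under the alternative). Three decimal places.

δ ≈ 3.281

The noncentrality parameter scales effect size by the design's sample-size factor: δ = d·√n = 0.62 × √28 = 3.2807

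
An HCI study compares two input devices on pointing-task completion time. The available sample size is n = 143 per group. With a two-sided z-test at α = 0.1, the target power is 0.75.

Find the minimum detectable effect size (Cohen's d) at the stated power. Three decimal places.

d ≈ 0.274

Required noncentrality: δ = z_{0.05} + z_{0.25} = 1.645 + 0.674 = 2.319.
(Lower-tail contribution to power is negligible for δ > 0.)
δ = d·√(n/2) ⇒ d = δ/√(n/2) = 2.319/√(143/2) = 0.2743.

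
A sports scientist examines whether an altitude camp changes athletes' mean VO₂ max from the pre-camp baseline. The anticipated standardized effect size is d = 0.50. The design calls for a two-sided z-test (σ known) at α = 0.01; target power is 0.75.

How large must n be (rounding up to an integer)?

n = 43

Set Φ(δ − 2.576) = 0.75; then δ − 2.576 = Φ⁻¹(0.75) = 0.674, giving δ = 3.250.
(For δ > 0 the lower-tail rejection region contributes negligibly to power, so the one-term inversion is standard.)
δ = d·√n ⇒ n = (δ/d)² = (3.250 / 0.50)² = 42.26.
Rounding up, n = 43.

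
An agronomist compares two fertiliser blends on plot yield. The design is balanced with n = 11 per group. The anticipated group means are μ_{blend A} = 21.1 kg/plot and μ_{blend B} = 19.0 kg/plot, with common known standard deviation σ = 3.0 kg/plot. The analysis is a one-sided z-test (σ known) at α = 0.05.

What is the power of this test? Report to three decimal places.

Standardized effect: d = |μ_{blend A} − μ_{blend B}| / σ = |21.1 − 19.0| / 3.0 = 0.7000
Noncentrality parameter: δ = d·√(n/2) = 0.7000 × √(11/2) = 1.6416
Critical value for a one-sided test at α = 0.05: z_α = 1.645.
Power = P(Z > 1.645 − δ) = Φ(-0.003) = 0.4987.

Power ≈ 0.499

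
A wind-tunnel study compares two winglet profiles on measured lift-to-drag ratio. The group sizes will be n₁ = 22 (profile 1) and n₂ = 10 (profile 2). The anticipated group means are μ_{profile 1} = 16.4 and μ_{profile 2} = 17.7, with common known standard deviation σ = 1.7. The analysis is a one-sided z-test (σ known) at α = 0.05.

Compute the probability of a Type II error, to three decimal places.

Standardized effect: d = |μ_{profile 1} − μ_{profile 2}| / σ = |16.4 − 17.7| / 1.7 = 0.7647
Noncentrality parameter: δ = d / √(1/n₁ + 1/n₂) = 0.7647 / √(1/22 + 1/10) = 2.0051
Critical value for a one-sided test at α = 0.05: z_α = 1.645.
Power = Φ(δ − 1.645) = Φ(0.360) = 0.6407.
Type II error: β = 1 − power = 1 − 0.6407 = 0.3593.

β ≈ 0.359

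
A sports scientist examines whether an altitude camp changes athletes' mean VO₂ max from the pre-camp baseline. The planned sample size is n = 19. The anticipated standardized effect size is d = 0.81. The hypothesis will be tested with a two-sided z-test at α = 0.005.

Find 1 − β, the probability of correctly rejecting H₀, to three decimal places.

Noncentrality parameter: δ = d·√n = 0.81 × √19 = 3.5307
Critical value for a two-sided test at α = 0.005: z_{α/2} = 2.807.
Power = Φ(δ − 2.807) + Φ(−δ − 2.807) = Φ(0.724) + Φ(-6.338) = 0.7654 + 0.0000 = 0.7654.

Power ≈ 0.765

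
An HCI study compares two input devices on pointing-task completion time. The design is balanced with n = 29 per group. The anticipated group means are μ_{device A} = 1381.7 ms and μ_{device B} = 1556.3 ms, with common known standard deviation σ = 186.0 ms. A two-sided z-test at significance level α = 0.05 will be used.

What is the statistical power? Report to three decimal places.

Standardized effect: d = |μ_{device A} − μ_{device B}| / σ = |1381.7 − 1556.3| / 186.0 = 0.9387
Noncentrality parameter: δ = d·√(n/2) = 0.9387 × √(29/2) = 3.5745
Two-sided α = 0.05 → critical value z_{0.025} = 1.960.
Power = Φ(δ − 1.960) + Φ(−δ − 1.960) = Φ(1.615) + Φ(-5.534) = 0.9468 + 0.0000 = 0.9468.

Power ≈ 0.947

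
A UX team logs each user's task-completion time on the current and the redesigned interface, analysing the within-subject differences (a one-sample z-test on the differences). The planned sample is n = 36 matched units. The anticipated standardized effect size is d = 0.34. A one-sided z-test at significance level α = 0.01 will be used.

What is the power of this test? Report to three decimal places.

Noncentrality parameter: λ = d·√n = 0.34 × √36 = 2.0400
Critical value for a one-sided test at α = 0.01: z_α = 2.326.
Power = Φ(λ − 2.326) = Φ(-0.286) = 0.3873.

Power ≈ 0.387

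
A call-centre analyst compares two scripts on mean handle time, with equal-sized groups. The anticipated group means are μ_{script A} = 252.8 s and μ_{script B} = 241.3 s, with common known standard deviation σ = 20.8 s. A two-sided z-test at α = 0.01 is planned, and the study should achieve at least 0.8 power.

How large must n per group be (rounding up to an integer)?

Standardized effect: d = |μ_{script A} − μ_{script B}| / σ = |252.8 − 241.3| / 20.8 = 0.5529
For power 0.8 need Φ(δ − z_{0.005}) = 0.8, so δ = z_{0.005} + z_{0.20} = 2.576 + 0.842 = 3.417.
(Ignoring the negligible lower-tail rejection probability gives the usual closed-form inversion.)
δ = d·√(n/2) ⇒ n = 2(δ/d)² = 2 × (3.417 / 0.5529)² = 76.41.
Rounding up, n = 77 per group.

n = 77 per group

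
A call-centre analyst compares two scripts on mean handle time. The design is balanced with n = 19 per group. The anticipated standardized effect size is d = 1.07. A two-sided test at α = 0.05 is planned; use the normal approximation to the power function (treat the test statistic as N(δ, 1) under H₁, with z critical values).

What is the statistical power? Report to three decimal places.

Power ≈ 0.910

Noncentrality parameter: δ = d·√(n/2) = 1.07 × √(19/2) = 3.2980
Critical value for a two-sided test at α = 0.05: z_{α/2} = 1.960.
Power = Φ(δ − 1.960) + Φ(−δ − 1.960) = Φ(1.338) + Φ(-5.258) = 0.9096 + 0.0000 = 0.9096.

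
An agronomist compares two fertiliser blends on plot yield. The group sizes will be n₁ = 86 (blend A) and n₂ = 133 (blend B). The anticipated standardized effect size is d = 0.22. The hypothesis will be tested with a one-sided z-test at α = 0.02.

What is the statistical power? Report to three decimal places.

Power ≈ 0.321

Noncentrality parameter: δ = d / √(1/n₁ + 1/n₂) = 0.22 / √(1/86 + 1/133) = 1.5899
One-sided α = 0.02 → critical value z_{0.02} = 2.054.
Power = P(Z > 2.054 − δ) = Φ(-0.464) = 0.3214.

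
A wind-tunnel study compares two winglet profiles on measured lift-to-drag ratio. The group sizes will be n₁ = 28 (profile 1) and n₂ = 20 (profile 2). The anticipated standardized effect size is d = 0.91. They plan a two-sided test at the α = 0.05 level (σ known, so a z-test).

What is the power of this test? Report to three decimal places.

Noncentrality parameter: δ = d / √(1/n₁ + 1/n₂) = 0.91 / √(1/28 + 1/20) = 3.1082
Two-sided α = 0.05 → critical value z_{0.025} = 1.960.
Power = Φ(δ − 1.960) + Φ(−δ − 1.960) = Φ(1.148) + Φ(-5.068) = 0.8746 + 0.0000 = 0.8746.

Power ≈ 0.875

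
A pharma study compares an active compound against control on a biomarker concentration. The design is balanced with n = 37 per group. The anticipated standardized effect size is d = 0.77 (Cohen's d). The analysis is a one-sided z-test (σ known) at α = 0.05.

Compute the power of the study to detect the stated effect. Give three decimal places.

Noncentrality parameter: δ = d·√(n/2) = 0.77 × √(37/2) = 3.3119
One-sided α = 0.05 → critical value z_{0.05} = 1.645.
Power = P(Z > 1.645 − δ) = Φ(1.667) = 0.9522.

Power ≈ 0.952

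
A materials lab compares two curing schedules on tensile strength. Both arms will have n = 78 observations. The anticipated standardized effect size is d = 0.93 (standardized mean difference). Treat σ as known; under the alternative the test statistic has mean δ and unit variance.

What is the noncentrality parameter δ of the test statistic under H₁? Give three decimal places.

δ = d·√(n/2) = 0.93 × √(78/2) = 5.8078

δ ≈ 5.808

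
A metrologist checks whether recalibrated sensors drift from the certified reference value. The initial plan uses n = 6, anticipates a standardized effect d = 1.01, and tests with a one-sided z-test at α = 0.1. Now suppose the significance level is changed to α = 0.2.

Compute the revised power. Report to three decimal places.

Power ≈ 0.949

δ = d·√n = 1.01 × √6 = 2.4740 (unchanged). New critical value: z_{0.2} = 0.842.
Revised power = P(Z > 0.842 − δ) = Φ(1.632) = 0.9487.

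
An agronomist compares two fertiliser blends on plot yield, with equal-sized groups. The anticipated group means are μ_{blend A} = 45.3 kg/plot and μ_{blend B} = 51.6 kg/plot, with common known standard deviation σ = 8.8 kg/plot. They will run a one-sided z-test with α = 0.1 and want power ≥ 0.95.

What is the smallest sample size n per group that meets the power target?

Standardized effect: d = |μ_{blend A} − μ_{blend B}| / σ = |45.3 − 51.6| / 8.8 = 0.7159
Set Φ(δ − 1.282) = 0.95; then δ − 1.282 = Φ⁻¹(0.95) = 1.645, giving δ = 2.926.
δ = d·√(n/2) ⇒ n = 2(δ/d)² = 2 × (2.926 / 0.7159)² = 33.42.
Rounding up, n = 34 per group.

n = 34 per group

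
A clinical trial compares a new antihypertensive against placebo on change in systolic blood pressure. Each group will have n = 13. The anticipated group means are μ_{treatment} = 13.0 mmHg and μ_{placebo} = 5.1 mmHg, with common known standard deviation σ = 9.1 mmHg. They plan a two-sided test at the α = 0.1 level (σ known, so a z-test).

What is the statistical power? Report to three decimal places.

Power ≈ 0.715

Standardized effect: d = |μ_{treatment} − μ_{placebo}| / σ = |13.0 − 5.1| / 9.1 = 0.8681
Noncentrality parameter: δ = d·√(n/2) = 0.8681 × √(13/2) = 2.2133
Two-sided α = 0.1 → critical value z_{0.05} = 1.645.
Power = Φ(δ − 1.645) + Φ(−δ − 1.645) = Φ(0.568) + Φ(-3.858) = 0.7151 + 0.0001 = 0.7152.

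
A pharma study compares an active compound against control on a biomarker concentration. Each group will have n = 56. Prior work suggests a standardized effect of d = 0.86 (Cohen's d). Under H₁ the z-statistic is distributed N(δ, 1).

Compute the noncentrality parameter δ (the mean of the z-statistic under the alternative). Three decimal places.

δ = d·√(n/2) = 0.86 × √(56/2) = 4.5507

δ ≈ 4.551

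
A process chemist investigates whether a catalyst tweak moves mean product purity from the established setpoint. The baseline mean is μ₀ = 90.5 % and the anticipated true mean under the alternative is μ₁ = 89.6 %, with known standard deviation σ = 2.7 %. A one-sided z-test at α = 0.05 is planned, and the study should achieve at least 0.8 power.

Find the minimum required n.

n = 56

Standardized effect: d = |μ₁ − μ₀| / σ = |89.6 − 90.5| / 2.7 = 0.3333
Set Φ(δ − 1.645) = 0.8; then δ − 1.645 = Φ⁻¹(0.8) = 0.842, giving δ = 2.486.
δ = d·√n ⇒ n = (δ/d)² = (2.486 / 0.3333)² = 55.64.
Rounding up, n = 56.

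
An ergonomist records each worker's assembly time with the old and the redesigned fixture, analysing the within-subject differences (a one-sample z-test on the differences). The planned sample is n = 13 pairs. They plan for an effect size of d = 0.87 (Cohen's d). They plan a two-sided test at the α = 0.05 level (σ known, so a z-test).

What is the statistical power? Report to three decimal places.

Power ≈ 0.880

Noncentrality parameter: δ = d·√n = 0.87 × √13 = 3.1368
Critical value for a two-sided test at α = 0.05: z_{α/2} = 1.960.
Power = Φ(δ − 1.960) + Φ(−δ − 1.960) = Φ(1.177) + Φ(-5.097) = 0.8804 + 0.0000 = 0.8804.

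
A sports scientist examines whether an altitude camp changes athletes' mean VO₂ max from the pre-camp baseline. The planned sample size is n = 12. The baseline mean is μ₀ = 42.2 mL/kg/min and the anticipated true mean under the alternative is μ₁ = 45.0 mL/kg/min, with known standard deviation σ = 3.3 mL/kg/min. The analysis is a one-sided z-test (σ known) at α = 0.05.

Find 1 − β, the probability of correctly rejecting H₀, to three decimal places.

Standardized effect: d = |μ₁ − μ₀| / σ = |45.0 − 42.2| / 3.3 = 0.8485
Noncentrality parameter: δ = d·√n = 0.8485 × √12 = 2.9392
Critical value for a one-sided test at α = 0.05: z_α = 1.645.
Power = P(Z > 1.645 − δ) = Φ(1.294) = 0.9022.

Power ≈ 0.902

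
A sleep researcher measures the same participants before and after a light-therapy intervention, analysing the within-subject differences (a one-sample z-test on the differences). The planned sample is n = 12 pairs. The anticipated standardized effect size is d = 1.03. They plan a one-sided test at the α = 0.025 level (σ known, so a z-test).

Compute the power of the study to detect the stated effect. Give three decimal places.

Noncentrality parameter: λ = d·√n = 1.03 × √12 = 3.5680
One-sided α = 0.025 → critical value z_{0.025} = 1.960.
Power = Φ(λ − 1.960) = Φ(1.608) = 0.9461.

Power ≈ 0.946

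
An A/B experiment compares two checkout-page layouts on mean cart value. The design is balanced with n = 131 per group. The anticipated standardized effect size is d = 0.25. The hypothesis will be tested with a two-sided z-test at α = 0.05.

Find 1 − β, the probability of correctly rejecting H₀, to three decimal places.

Noncentrality parameter: δ = d·√(n/2) = 0.25 × √(131/2) = 2.0233
Critical value for a two-sided test at α = 0.05: z_{α/2} = 1.960.
Power = Φ(δ − 1.960) + Φ(−δ − 1.960) = Φ(0.063) + Φ(-3.983) = 0.5253 + 0.0000 = 0.5253.

Power ≈ 0.525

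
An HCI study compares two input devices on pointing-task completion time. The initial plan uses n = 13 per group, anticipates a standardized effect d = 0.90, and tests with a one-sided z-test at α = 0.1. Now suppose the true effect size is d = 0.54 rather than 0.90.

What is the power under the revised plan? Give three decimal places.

Power ≈ 0.538

With d = 0.54: δ = d·√(n/2) = 0.54 × √(13/2) = 1.3767. Critical value z_{0.1} = 1.282.
Revised power = P(Z > 1.282 − δ) = Φ(0.095) = 0.5379.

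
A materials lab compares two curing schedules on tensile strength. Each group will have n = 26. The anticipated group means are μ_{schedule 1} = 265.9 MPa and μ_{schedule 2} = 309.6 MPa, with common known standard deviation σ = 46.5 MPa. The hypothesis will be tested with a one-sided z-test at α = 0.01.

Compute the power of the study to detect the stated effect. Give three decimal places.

Standardized effect: d = |μ_{schedule 1} − μ_{schedule 2}| / σ = |265.9 − 309.6| / 46.5 = 0.9398
Noncentrality parameter: λ = d·√(n/2) = 0.9398 × √(26/2) = 3.3884
Critical value for a one-sided test at α = 0.01: z_α = 2.326.
Power = P(Z > 2.326 − λ) = Φ(1.062) = 0.8559.

Power ≈ 0.856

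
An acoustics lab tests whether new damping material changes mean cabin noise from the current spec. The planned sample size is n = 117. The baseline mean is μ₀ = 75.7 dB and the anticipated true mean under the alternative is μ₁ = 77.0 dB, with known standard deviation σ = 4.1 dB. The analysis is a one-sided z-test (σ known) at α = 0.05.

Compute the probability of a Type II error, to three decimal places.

β ≈ 0.037

Standardized effect: d = |μ₁ − μ₀| / σ = |77.0 − 75.7| / 4.1 = 0.3171
Noncentrality parameter: δ = d·√n = 0.3171 × √117 = 3.4297
One-sided α = 0.05 → critical value z_{0.05} = 1.645.
Power = Φ(δ − 1.645) = Φ(1.785) = 0.9629.
Type II error: β = 1 − power = 1 − 0.9629 = 0.0371.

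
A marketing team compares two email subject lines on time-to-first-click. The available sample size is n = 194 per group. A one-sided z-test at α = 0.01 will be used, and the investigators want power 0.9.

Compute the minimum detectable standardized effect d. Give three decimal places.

Required noncentrality: δ = z_{0.01} + z_{0.10} = 2.326 + 1.282 = 3.608.
δ = d·√(n/2) ⇒ d = δ/√(n/2) = 3.608/√(194/2) = 0.3663.

d ≈ 0.366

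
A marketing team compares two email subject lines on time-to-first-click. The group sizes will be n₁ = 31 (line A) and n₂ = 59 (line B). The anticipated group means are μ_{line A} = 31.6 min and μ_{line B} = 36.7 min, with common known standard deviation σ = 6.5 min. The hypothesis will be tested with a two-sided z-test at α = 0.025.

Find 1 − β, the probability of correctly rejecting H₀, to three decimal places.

Power ≈ 0.902

Standardized effect: d = |μ_{line A} − μ_{line B}| / σ = |31.6 − 36.7| / 6.5 = 0.7846
Noncentrality parameter: δ = d / √(1/n₁ + 1/n₂) = 0.7846 / √(1/31 + 1/59) = 3.5371
Critical value for a two-sided test at α = 0.025: z_{α/2} = 2.241.
Power = Φ(δ − 2.241) + Φ(−δ − 2.241) = Φ(1.296) + Φ(-5.778) = 0.9025 + 0.0000 = 0.9025.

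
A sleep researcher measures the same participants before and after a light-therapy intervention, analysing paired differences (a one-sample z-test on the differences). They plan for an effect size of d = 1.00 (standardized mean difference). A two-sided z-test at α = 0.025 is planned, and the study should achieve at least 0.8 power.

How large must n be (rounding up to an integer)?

n = 10

Set Φ(δ − 2.241) = 0.8; then δ − 2.241 = Φ⁻¹(0.8) = 0.842, giving δ = 3.083.
(Ignoring the negligible lower-tail rejection probability gives the usual closed-form inversion.)
δ = d·√n ⇒ n = (δ/d)² = (3.083 / 1.00)² = 9.51.
Rounding up, n = 10.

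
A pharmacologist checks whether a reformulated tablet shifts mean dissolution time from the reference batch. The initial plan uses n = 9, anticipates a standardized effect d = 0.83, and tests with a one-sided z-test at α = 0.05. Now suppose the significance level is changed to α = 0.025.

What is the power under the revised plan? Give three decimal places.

Power ≈ 0.702

δ = d·√n = 0.83 × √9 = 2.4900 (unchanged). New critical value: z_{0.025} = 1.960.
Revised power = Φ(δ − 1.960) = Φ(0.530) = 0.7020.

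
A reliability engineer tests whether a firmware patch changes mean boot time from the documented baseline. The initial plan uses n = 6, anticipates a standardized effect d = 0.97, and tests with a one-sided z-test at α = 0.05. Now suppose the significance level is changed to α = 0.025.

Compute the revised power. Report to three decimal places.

Power ≈ 0.661

δ = d·√n = 0.97 × √6 = 2.3760 (unchanged). New critical value: z_{0.025} = 1.960.
Revised power = P(Z > 1.960 − δ) = Φ(0.416) = 0.6613.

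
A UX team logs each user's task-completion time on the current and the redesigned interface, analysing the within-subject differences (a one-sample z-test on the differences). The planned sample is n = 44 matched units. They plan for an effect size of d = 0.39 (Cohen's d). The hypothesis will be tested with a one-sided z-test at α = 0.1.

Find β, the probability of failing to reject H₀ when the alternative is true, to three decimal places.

Noncentrality parameter: λ = d·√n = 0.39 × √44 = 2.5870
Critical value for a one-sided test at α = 0.1: z_α = 1.282.
Power = P(Z > 1.282 − λ) = Φ(1.305) = 0.9041.
Type II error: β = 1 − power = 1 − 0.9041 = 0.0959.

β ≈ 0.096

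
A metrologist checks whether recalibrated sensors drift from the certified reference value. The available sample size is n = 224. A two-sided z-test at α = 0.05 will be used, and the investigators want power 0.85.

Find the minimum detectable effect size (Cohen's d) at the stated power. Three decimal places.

Required noncentrality: δ = z_{0.025} + z_{0.15} = 1.960 + 1.036 = 2.996.
(The second rejection-region term Φ(−δ − z_{α/2}) is negligible and dropped.)
δ = d·√n ⇒ d = δ/√n = 2.996/√224 = 0.2002.

d ≈ 0.200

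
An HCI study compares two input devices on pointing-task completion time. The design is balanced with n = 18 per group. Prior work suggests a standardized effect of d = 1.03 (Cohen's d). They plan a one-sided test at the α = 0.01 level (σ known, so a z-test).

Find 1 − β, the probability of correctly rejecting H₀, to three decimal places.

Power ≈ 0.777

Noncentrality parameter: δ = d·√(n/2) = 1.03 × √(18/2) = 3.0900
Critical value for a one-sided test at α = 0.01: z_α = 2.326.
Power = Φ(δ − 2.326) = Φ(0.764) = 0.7775.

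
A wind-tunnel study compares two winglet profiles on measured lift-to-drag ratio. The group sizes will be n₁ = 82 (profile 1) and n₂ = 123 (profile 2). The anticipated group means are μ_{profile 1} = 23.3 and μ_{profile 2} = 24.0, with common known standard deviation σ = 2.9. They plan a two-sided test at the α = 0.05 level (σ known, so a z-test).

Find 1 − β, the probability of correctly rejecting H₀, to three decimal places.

Power ≈ 0.395

Standardized effect: d = |μ_{profile 1} − μ_{profile 2}| / σ = |23.3 − 24.0| / 2.9 = 0.2414
Noncentrality parameter: δ = d / √(1/n₁ + 1/n₂) = 0.2414 / √(1/82 + 1/123) = 1.6931
Two-sided α = 0.05 → critical value z_{0.025} = 1.960.
Power = Φ(δ − 1.960) + Φ(−δ − 1.960) = Φ(-0.267) + Φ(-3.653) = 0.3948 + 0.0001 = 0.3949.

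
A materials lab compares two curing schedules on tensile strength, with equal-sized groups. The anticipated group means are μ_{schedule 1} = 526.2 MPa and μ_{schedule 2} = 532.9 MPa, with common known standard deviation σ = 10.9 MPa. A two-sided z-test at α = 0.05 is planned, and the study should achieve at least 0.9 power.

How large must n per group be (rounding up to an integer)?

n = 56 per group

Standardized effect: d = |μ_{schedule 1} − μ_{schedule 2}| / σ = |526.2 − 532.9| / 10.9 = 0.6147
Set Φ(δ − 1.960) = 0.9; then δ − 1.960 = Φ⁻¹(0.9) = 1.282, giving δ = 3.242.
(The Φ(−δ − z_{α/2}) term is vanishingly small for δ > 0 and is dropped in the standard sample-size formula.)
δ = d·√(n/2) ⇒ n = 2(δ/d)² = 2 × (3.242 / 0.6147)² = 55.62.
Round up to the next whole unit.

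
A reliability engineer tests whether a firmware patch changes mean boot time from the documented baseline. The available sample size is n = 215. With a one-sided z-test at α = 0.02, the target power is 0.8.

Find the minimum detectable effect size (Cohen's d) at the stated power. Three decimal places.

d ≈ 0.197

Need Φ(δ − 2.054) = 0.8, so δ = 2.054 + 0.842 = 2.895.
δ = d·√n ⇒ d = δ/√n = 2.895/√215 = 0.1975.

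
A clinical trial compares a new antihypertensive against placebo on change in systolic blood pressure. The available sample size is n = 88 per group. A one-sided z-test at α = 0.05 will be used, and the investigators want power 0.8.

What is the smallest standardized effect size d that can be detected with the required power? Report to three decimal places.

Required noncentrality: δ = z_{0.05} + z_{0.20} = 1.645 + 0.842 = 2.486.
δ = d·√(n/2) ⇒ d = δ/√(n/2) = 2.486/√(88/2) = 0.3749.

d ≈ 0.375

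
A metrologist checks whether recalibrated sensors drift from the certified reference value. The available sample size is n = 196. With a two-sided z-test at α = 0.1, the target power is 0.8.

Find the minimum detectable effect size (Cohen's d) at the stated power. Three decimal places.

Required noncentrality: δ = z_{0.05} + z_{0.20} = 1.645 + 0.842 = 2.486.
(Lower-tail contribution to power is negligible for δ > 0.)
δ = d·√n ⇒ d = δ/√n = 2.486/√196 = 0.1776.

d ≈ 0.178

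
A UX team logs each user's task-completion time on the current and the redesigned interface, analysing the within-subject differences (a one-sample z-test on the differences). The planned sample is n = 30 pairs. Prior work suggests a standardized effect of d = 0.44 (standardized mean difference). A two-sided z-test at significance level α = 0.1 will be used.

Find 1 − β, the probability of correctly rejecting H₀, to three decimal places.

Noncentrality parameter: δ = d·√n = 0.44 × √30 = 2.4100
Critical value for a two-sided test at α = 0.1: z_{α/2} = 1.645.
Power = Φ(δ − 1.645) + Φ(−δ − 1.645) = Φ(0.765) + Φ(-4.055) = 0.7779 + 0.0000 = 0.7779.

Power ≈ 0.778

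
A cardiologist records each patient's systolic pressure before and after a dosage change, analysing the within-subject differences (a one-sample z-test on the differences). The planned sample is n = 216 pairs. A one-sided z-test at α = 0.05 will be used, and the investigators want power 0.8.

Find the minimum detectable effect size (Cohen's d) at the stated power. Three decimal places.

Need Φ(δ − 1.645) = 0.8, so δ = 1.645 + 0.842 = 2.486.
δ = d·√n ⇒ d = δ/√n = 2.486/√216 = 0.1692.

d ≈ 0.169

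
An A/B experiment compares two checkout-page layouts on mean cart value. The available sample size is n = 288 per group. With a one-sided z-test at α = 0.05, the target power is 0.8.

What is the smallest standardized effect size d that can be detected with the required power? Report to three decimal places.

d ≈ 0.207

Need Φ(δ − 1.645) = 0.8, so δ = 1.645 + 0.842 = 2.486.
δ = d·√(n/2) ⇒ d = δ/√(n/2) = 2.486/√(288/2) = 0.2072.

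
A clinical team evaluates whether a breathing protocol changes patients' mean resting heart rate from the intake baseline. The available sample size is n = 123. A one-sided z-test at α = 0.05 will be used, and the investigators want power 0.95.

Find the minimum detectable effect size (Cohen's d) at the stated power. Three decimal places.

d ≈ 0.297

Required noncentrality: δ = z_{0.05} + z_{0.05} = 1.645 + 1.645 = 3.290.
δ = d·√n ⇒ d = δ/√n = 3.290/√123 = 0.2966.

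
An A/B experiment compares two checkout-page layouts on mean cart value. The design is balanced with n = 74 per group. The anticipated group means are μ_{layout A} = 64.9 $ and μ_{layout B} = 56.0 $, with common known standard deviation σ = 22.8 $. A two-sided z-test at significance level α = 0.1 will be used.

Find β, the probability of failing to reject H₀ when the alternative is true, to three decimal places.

β ≈ 0.233

Standardized effect: d = |μ_{layout A} − μ_{layout B}| / σ = |64.9 − 56.0| / 22.8 = 0.3904
Noncentrality parameter: λ = d·√(n/2) = 0.3904 × √(74/2) = 2.3744
Two-sided α = 0.1 → critical value z_{0.05} = 1.645.
Power = Φ(λ − 1.645) + Φ(−λ − 1.645) = Φ(0.730) + Φ(-4.019) = 0.7672 + 0.0000 = 0.7672.
Type II error: β = 1 − power = 1 − 0.7672 = 0.2328.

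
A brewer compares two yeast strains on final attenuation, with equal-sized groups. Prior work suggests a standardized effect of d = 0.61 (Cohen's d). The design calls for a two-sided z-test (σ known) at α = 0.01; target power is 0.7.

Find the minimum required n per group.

Set Φ(δ − 2.576) = 0.7; then δ − 2.576 = Φ⁻¹(0.7) = 0.524, giving δ = 3.100.
(Ignoring the negligible lower-tail rejection probability gives the usual closed-form inversion.)
δ = d·√(n/2) ⇒ n = 2(δ/d)² = 2 × (3.100 / 0.61)² = 51.66.
Round up to the next whole unit.

n = 52 per group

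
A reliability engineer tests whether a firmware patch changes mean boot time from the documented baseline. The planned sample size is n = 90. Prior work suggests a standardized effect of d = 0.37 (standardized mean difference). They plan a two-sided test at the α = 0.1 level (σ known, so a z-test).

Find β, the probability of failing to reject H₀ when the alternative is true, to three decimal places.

β ≈ 0.031

Noncentrality parameter: δ = d·√n = 0.37 × √90 = 3.5101
Two-sided α = 0.1 → critical value z_{0.05} = 1.645.
Power = Φ(δ − 1.645) + Φ(−δ − 1.645) = Φ(1.865) + Φ(-5.155) = 0.9689 + 0.0000 = 0.9689.
Type II error: β = 1 − power = 1 − 0.9689 = 0.0311.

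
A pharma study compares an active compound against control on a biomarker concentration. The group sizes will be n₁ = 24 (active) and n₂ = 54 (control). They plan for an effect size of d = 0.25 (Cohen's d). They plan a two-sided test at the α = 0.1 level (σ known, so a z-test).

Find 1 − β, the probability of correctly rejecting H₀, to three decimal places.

Power ≈ 0.270

Noncentrality parameter: δ = d / √(1/n₁ + 1/n₂) = 0.25 / √(1/24 + 1/54) = 1.0190
Two-sided α = 0.1 → critical value z_{0.05} = 1.645.
Power = Φ(δ − 1.645) + Φ(−δ − 1.645) = Φ(-0.626) + Φ(-2.664) = 0.2657 + 0.0039 = 0.2696.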